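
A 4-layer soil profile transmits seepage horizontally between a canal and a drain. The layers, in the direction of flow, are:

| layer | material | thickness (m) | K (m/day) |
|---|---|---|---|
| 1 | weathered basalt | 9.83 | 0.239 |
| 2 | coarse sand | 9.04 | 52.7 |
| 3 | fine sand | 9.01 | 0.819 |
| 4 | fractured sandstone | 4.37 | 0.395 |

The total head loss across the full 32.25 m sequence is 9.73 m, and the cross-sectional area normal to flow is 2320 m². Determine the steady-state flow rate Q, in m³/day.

Flow is perpendicular to layering, so the layers act in series and the equivalent K is the thickness-weighted harmonic mean.
Total thickness L = 9.83 + 9.04 + 9.01 + 4.37 = 32.25 m.
Σ(b_i/K_i) = 9.83/0.239 + 9.04/52.7 + 9.01/0.819 + 4.37/0.395 = 63.37 d.
K_eq = L / Σ(b_i/K_i) = 32.25 / 63.37 = 0.5089 m/day.
Q = K_eq · A · (Δh/L) = 0.5089 × 2320 × (9.73/32.25) = 356.2 m³/day.

356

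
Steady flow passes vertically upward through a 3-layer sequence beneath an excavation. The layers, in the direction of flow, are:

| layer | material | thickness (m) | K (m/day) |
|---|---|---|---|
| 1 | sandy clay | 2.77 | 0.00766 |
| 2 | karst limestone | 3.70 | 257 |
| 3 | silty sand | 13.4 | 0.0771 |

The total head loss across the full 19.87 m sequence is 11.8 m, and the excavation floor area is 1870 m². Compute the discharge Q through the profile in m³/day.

41.2

Flow is perpendicular to layering, so the layers act in series and the equivalent K is the thickness-weighted harmonic mean.
Total thickness L = 2.77 + 3.70 + 13.4 = 19.87 m.
Σ(b_i/K_i) = 2.77/0.00766 + 3.70/257 + 13.4/0.0771 = 535.4 d.
K_eq = L / Σ(b_i/K_i) = 19.87 / 535.4 = 0.03711 m/day.
Q = K_eq · A · (Δh/L) = 0.03711 × 1870 × (11.8/19.87) = 41.21 m³/day.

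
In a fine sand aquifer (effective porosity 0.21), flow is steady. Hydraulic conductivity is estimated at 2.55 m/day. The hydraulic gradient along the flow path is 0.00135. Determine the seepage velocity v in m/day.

Hydraulic gradient i = 0.00135.
Darcy flux q = K · i = 2.550 × 0.001350 = 0.003442 m/day.
Seepage velocity v = q / n_e = 0.003442 / 0.21 = 0.01639 m/day.

0.0164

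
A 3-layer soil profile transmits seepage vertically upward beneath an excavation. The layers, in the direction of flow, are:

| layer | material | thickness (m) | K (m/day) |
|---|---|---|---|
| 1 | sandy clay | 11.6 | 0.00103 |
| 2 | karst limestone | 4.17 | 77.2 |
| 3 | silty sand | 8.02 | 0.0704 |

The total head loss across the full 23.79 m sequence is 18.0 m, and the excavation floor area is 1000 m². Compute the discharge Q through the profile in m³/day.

1.58

Flow is perpendicular to layering, so the layers act in series and the equivalent K is the thickness-weighted harmonic mean.
Total thickness L = 11.6 + 4.17 + 8.02 = 23.79 m.
Σ(b_i/K_i) = 11.6/0.00103 + 4.17/77.2 + 8.02/0.0704 = 11376 d.
K_eq = L / Σ(b_i/K_i) = 23.79 / 11376 = 0.002091 m/day.
Q = K_eq · A · (Δh/L) = 0.002091 × 1000 × (18.0/23.79) = 1.582 m³/day.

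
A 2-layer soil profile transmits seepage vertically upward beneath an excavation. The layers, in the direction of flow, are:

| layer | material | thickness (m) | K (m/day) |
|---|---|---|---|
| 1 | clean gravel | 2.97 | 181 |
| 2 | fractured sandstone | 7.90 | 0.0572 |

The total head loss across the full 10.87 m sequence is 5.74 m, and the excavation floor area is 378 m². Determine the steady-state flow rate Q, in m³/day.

15.7

Flow is perpendicular to layering, so the layers act in series and the equivalent K is the thickness-weighted harmonic mean.
Total thickness L = 2.97 + 7.90 = 10.87 m.
Σ(b_i/K_i) = 2.97/181 + 7.90/0.0572 = 138.1 d.
K_eq = L / Σ(b_i/K_i) = 10.87 / 138.1 = 0.07869 m/day.
Q = K_eq · A · (Δh/L) = 0.07869 × 378 × (5.74/10.87) = 15.71 m³/day.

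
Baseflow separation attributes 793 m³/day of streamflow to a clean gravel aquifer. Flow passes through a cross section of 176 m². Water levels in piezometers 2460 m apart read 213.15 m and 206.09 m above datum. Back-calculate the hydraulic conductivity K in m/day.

Hydraulic gradient i = (213.15 − 206.09) / 2460 = 7.06 / 2460 = 0.002870.
From Q = K·A·i, K = Q / (A·i) = 793 / (176.0 × 0.002870) = 1570 m/day.

1570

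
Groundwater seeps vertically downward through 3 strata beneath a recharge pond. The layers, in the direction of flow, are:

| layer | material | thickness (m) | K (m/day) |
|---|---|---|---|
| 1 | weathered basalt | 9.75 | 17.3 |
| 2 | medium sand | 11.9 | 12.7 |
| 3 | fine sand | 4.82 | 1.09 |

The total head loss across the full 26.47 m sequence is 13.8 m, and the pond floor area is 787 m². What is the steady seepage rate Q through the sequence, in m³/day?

Flow is perpendicular to layering, so the layers act in series and the equivalent K is the thickness-weighted harmonic mean.
Total thickness L = 9.75 + 11.9 + 4.82 = 26.47 m.
Σ(b_i/K_i) = 9.75/17.3 + 11.9/12.7 + 4.82/1.09 = 5.923 d.
K_eq = L / Σ(b_i/K_i) = 26.47 / 5.923 = 4.469 m/day.
Q = K_eq · A · (Δh/L) = 4.469 × 787 × (13.8/26.47) = 1834 m³/day.

1830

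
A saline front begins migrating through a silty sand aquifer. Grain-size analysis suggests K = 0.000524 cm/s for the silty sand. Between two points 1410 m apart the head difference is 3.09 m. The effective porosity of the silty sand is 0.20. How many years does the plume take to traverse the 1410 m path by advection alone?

778

Convert K: 0.000524 cm/s × 864 = 0.4527 m/day.
Hydraulic gradient i = Δh / L = 3.09 / 1410 = 0.002191.
Darcy flux q = K · i = 0.4527 × 0.002191 = 0.0009922 m/day.
Seepage velocity v = q / n_e = 0.0009922 / 0.20 = 0.004961 m/day.
Travel time t = L / v = 1410 / 0.004961 = 2.842e+05 days = 778.2 years.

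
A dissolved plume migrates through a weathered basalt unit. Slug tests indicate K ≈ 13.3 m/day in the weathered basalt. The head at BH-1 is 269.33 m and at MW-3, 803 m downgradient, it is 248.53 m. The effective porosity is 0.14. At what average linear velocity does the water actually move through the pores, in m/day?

2.46

Hydraulic gradient i = (269.33 − 248.53) / 803 = 20.8 / 803 = 0.02590.
Darcy flux q = K · i = 13.30 × 0.02590 = 0.3445 m/day.
Seepage velocity v = q / n_e = 0.3445 / 0.14 = 2.461 m/day.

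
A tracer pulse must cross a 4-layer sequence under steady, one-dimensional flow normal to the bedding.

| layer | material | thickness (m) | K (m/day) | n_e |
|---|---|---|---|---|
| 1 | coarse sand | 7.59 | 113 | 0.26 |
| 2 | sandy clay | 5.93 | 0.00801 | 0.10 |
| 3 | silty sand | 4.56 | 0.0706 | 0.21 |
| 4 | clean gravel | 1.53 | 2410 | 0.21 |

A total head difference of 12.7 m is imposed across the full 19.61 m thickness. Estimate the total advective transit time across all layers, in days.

With flow normal to the layers, continuity requires the same specific discharge q through every layer.
Σ(b_i/K_i) = 7.59/113 + 5.93/0.00801 + 4.56/0.0706 + 1.53/2410 = 805.0 d.
q = Δh / Σ(b_i/K_i) = 12.7 / 805.0 = 0.01578 m/day.
In each layer the seepage velocity is v_i = q/n_i, so the layer transit time is t_i = b_i·n_i / q:
  layer 1 (coarse sand): t_1 = 7.59 × 0.26 / 0.01578 = 125.1 d
  layer 2 (sandy clay): t_2 = 5.93 × 0.10 / 0.01578 = 37.59 d
  layer 3 (silty sand): t_3 = 4.56 × 0.21 / 0.01578 = 60.70 d
  layer 4 (clean gravel): t_4 = 1.53 × 0.21 / 0.01578 = 20.37 d
Total t = Σ t_i = 243.7 days.

244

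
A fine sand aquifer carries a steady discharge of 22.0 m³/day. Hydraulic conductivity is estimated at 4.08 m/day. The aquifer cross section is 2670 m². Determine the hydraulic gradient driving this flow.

From Q = K·A·i, i = Q / (K·A) = 22.0 / (4.080 × 2670) = 0.002020.

0.00202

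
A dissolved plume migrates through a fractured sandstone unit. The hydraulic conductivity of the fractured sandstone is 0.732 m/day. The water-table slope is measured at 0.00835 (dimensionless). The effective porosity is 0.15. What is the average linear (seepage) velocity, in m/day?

Hydraulic gradient i = 0.00835.
Darcy flux q = K · i = 0.7320 × 0.008350 = 0.006112 m/day.
Seepage velocity v = q / n_e = 0.006112 / 0.15 = 0.04075 m/day.

0.0407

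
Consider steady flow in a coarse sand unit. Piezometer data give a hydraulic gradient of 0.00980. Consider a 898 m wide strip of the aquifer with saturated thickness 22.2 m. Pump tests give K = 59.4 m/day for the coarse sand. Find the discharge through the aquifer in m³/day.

11600

Cross-sectional area A = 898 × 22.2 = 19936 m².
Hydraulic gradient i = 0.00980.
Darcy's law: Q = K · A · i = 59.40 × 19936 × 0.009800 = 11605 m³/day.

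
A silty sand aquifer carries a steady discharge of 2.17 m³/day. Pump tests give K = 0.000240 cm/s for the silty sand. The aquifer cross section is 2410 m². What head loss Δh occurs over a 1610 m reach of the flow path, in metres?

6.99

Convert K: 0.000240 cm/s × 864 = 0.2074 m/day.
From Q = K·A·i, i = Q / (K·A) = 2.17 / (0.2074 × 2410) = 0.004342.
Head loss Δh = i · L = 0.004342 × 1610 = 6.991 m.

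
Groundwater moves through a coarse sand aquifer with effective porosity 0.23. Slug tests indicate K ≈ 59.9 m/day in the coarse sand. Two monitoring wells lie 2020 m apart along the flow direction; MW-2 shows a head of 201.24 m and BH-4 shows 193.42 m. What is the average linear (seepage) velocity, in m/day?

Hydraulic gradient i = (201.24 − 193.42) / 2020 = 7.82 / 2020 = 0.003871.
Darcy flux q = K · i = 59.90 × 0.003871 = 0.2319 m/day.
Seepage velocity v = q / n_e = 0.2319 / 0.23 = 1.008 m/day.

1.01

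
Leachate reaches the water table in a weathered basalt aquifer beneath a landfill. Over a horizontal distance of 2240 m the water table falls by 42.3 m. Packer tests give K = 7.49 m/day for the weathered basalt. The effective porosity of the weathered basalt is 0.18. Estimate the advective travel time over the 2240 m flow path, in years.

Hydraulic gradient i = Δh / L = 42.3 / 2240 = 0.01888.
Darcy flux q = K · i = 7.490 × 0.01888 = 0.1414 m/day.
Seepage velocity v = q / n_e = 0.1414 / 0.18 = 0.7858 m/day.
Travel time t = L / v = 2240 / 0.7858 = 2851 days = 7.805 years.

7.80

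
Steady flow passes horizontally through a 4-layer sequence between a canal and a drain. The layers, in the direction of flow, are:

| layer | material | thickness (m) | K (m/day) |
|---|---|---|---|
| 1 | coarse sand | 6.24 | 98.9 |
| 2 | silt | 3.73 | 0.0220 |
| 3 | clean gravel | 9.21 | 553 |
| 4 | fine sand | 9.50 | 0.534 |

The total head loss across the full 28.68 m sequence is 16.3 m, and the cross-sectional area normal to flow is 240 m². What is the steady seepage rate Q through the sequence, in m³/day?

20.9

Flow is perpendicular to layering, so the layers act in series and the equivalent K is the thickness-weighted harmonic mean.
Total thickness L = 6.24 + 3.73 + 9.21 + 9.50 = 28.68 m.
Σ(b_i/K_i) = 6.24/98.9 + 3.73/0.0220 + 9.21/553 + 9.50/0.534 = 187.4 d.
K_eq = L / Σ(b_i/K_i) = 28.68 / 187.4 = 0.1530 m/day.
Q = K_eq · A · (Δh/L) = 0.1530 × 240 × (16.3/28.68) = 20.87 m³/day.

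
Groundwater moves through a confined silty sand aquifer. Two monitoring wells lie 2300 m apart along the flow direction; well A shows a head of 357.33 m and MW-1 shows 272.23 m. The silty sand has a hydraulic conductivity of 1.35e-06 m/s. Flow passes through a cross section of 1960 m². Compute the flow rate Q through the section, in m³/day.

8.46

Convert K: 1.35e-06 m/s × 86400 = 0.1166 m/day.
Hydraulic gradient i = (357.33 − 272.23) / 2300 = 85.1 / 2300 = 0.03700.
Darcy's law: Q = K · A · i = 0.1166 × 1960 × 0.03700 = 8.459 m³/day.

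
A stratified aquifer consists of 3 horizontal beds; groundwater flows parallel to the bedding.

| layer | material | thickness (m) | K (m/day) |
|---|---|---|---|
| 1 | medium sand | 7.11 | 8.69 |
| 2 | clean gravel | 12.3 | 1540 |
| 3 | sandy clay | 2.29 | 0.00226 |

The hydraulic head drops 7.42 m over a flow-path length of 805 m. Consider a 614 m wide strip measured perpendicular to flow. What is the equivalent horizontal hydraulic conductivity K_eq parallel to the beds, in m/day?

876

Flow is parallel to layering, so each bed carries its own Darcy discharge and the transmissivities add.
Σ(K_i·b_i) = 8.69×7.11 + 1540×12.3 + 0.00226×2.29 = 19004 m²/day.
Total thickness b = 21.70 m, so K_eq = Σ(K_i·b_i)/b = 875.8 m/day.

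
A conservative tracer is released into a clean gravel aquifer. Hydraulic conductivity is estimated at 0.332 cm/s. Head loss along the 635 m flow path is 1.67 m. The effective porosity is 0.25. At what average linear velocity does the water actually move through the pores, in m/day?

3.02

Convert K: 0.332 cm/s × 864 = 286.8 m/day.
Hydraulic gradient i = Δh / L = 1.67 / 635 = 0.002630.
Darcy flux q = K · i = 286.8 × 0.002630 = 0.7544 m/day.
Seepage velocity v = q / n_e = 0.7544 / 0.25 = 3.018 m/day.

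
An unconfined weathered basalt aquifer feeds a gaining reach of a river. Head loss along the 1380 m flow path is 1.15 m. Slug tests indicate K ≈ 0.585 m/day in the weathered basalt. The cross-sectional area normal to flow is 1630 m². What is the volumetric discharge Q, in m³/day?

0.795

Hydraulic gradient i = Δh / L = 1.15 / 1380 = 0.0008333.
Darcy's law: Q = K · A · i = 0.5850 × 1630 × 0.0008333 = 0.7946 m³/day.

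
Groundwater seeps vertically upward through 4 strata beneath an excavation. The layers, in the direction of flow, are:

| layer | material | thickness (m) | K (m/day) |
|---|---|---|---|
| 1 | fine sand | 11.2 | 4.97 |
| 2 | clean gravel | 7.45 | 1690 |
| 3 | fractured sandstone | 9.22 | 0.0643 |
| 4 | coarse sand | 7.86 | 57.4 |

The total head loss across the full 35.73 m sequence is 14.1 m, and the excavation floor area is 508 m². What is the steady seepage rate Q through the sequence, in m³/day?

49.1

Flow is perpendicular to layering, so the layers act in series and the equivalent K is the thickness-weighted harmonic mean.
Total thickness L = 11.2 + 7.45 + 9.22 + 7.86 = 35.73 m.
Σ(b_i/K_i) = 11.2/4.97 + 7.45/1690 + 9.22/0.0643 + 7.86/57.4 = 145.8 d.
K_eq = L / Σ(b_i/K_i) = 35.73 / 145.8 = 0.2451 m/day.
Q = K_eq · A · (Δh/L) = 0.2451 × 508 × (14.1/35.73) = 49.13 m³/day.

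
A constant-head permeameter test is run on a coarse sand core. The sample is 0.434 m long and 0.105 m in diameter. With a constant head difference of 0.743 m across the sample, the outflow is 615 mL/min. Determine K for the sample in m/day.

Cross-sectional area A = π·(d/2)² = π × (0.105/2)² = 0.008659 m².
Convert discharge: 615 mL/min = 1.025e-05 m³/s.
Darcy's law rearranged: K = Q·L / (A·Δh) = 1.025e-05 × 0.434 / (0.008659 × 0.743) = 0.0006914 m/s = 59.74 m/day.

59.7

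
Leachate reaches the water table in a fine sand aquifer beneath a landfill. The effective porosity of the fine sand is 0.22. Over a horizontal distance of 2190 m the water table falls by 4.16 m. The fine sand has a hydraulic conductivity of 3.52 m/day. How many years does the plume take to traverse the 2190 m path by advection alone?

Hydraulic gradient i = Δh / L = 4.16 / 2190 = 0.001900.
Darcy flux q = K · i = 3.520 × 0.001900 = 0.006686 m/day.
Seepage velocity v = q / n_e = 0.006686 / 0.22 = 0.03039 m/day.
Travel time t = L / v = 2190 / 0.03039 = 72057 days = 197.3 years.

197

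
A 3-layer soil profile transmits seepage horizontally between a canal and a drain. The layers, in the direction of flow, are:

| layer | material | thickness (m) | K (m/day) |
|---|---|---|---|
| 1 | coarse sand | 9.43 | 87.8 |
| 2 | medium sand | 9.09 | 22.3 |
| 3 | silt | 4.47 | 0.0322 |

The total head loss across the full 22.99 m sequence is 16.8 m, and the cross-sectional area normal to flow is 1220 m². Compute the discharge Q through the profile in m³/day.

Flow is perpendicular to layering, so the layers act in series and the equivalent K is the thickness-weighted harmonic mean.
Total thickness L = 9.43 + 9.09 + 4.47 = 22.99 m.
Σ(b_i/K_i) = 9.43/87.8 + 9.09/22.3 + 4.47/0.0322 = 139.3 d.
K_eq = L / Σ(b_i/K_i) = 22.99 / 139.3 = 0.1650 m/day.
Q = K_eq · A · (Δh/L) = 0.1650 × 1220 × (16.8/22.99) = 147.1 m³/day.

147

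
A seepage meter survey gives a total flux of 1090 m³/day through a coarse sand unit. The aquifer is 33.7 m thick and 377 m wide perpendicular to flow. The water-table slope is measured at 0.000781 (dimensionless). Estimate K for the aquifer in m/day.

110

Cross-sectional area A = 377 × 33.7 = 12705 m².
Hydraulic gradient i = 0.000781.
From Q = K·A·i, K = Q / (A·i) = 1090 / (12705 × 0.0007810) = 109.9 m/day.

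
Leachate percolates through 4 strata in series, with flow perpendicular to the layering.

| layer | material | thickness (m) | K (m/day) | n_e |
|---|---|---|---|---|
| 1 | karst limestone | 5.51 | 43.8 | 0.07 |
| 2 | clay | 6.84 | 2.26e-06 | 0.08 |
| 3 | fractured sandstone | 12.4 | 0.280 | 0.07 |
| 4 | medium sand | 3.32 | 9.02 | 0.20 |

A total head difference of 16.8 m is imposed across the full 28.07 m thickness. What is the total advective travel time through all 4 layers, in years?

1220

With flow normal to the layers, continuity requires the same specific discharge q through every layer.
Σ(b_i/K_i) = 5.51/43.8 + 6.84/2.26e-06 + 12.4/0.280 + 3.32/9.02 = 3.027e+06 d.
q = Δh / Σ(b_i/K_i) = 16.8 / 3.027e+06 = 5.551e-06 m/day.
In each layer the seepage velocity is v_i = q/n_i, so the layer transit time is t_i = b_i·n_i / q:
  layer 1 (karst limestone): t_1 = 5.51 × 0.07 / 5.551e-06 = 69486 d
  layer 2 (clay): t_2 = 6.84 × 0.08 / 5.551e-06 = 98580 d
  layer 3 (fractured sandstone): t_3 = 12.4 × 0.07 / 5.551e-06 = 1.564e+05 d
  layer 4 (medium sand): t_4 = 3.32 × 0.20 / 5.551e-06 = 1.196e+05 d
Total t = Σ t_i = 4.441e+05 days = 1216 years.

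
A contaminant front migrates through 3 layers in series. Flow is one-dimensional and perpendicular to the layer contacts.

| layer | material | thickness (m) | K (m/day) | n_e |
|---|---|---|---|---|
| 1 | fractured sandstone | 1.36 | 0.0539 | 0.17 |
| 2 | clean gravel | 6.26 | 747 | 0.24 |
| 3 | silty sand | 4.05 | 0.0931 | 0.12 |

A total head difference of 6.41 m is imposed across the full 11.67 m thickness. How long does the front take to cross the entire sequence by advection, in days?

23.8

With flow normal to the layers, continuity requires the same specific discharge q through every layer.
Σ(b_i/K_i) = 1.36/0.0539 + 6.26/747 + 4.05/0.0931 = 68.74 d.
q = Δh / Σ(b_i/K_i) = 6.41 / 68.74 = 0.09325 m/day.
In each layer the seepage velocity is v_i = q/n_i, so the layer transit time is t_i = b_i·n_i / q:
  layer 1 (fractured sandstone): t_1 = 1.36 × 0.17 / 0.09325 = 2.479 d
  layer 2 (clean gravel): t_2 = 6.26 × 0.24 / 0.09325 = 16.11 d
  layer 3 (silty sand): t_3 = 4.05 × 0.12 / 0.09325 = 5.212 d
Total t = Σ t_i = 23.80 days.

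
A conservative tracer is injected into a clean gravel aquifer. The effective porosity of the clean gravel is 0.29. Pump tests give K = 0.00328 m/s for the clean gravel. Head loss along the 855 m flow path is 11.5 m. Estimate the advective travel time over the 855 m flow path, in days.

65.0

Convert K: 0.00328 m/s × 86400 = 283.4 m/day.
Hydraulic gradient i = Δh / L = 11.5 / 855 = 0.01345.
Darcy flux q = K · i = 283.4 × 0.01345 = 3.812 m/day.
Seepage velocity v = q / n_e = 3.812 / 0.29 = 13.14 m/day.
Travel time t = L / v = 855 / 13.14 = 65.05 days.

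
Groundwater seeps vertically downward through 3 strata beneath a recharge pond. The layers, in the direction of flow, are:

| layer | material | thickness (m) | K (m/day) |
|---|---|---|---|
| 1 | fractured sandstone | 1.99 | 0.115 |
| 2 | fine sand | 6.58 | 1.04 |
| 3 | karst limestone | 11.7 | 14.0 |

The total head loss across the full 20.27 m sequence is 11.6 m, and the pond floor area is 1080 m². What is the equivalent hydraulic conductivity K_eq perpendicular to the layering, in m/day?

0.828

Flow is perpendicular to layering, so the layers act in series and the equivalent K is the thickness-weighted harmonic mean.
Total thickness L = 1.99 + 6.58 + 11.7 = 20.27 m.
Σ(b_i/K_i) = 1.99/0.115 + 6.58/1.04 + 11.7/14.0 = 24.47 d.
K_eq = L / Σ(b_i/K_i) = 20.27 / 24.47 = 0.8285 m/day.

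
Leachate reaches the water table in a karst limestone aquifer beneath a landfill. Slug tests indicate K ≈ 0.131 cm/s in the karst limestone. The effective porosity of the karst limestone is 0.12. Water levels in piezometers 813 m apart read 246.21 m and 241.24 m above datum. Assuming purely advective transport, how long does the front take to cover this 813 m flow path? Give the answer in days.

Convert K: 0.131 cm/s × 864 = 113.2 m/day.
Hydraulic gradient i = (246.21 − 241.24) / 813 = 4.97 / 813 = 0.006113.
Darcy flux q = K · i = 113.2 × 0.006113 = 0.6919 m/day.
Seepage velocity v = q / n_e = 0.6919 / 0.12 = 5.766 m/day.
Travel time t = L / v = 813 / 5.766 = 141.0 days.

141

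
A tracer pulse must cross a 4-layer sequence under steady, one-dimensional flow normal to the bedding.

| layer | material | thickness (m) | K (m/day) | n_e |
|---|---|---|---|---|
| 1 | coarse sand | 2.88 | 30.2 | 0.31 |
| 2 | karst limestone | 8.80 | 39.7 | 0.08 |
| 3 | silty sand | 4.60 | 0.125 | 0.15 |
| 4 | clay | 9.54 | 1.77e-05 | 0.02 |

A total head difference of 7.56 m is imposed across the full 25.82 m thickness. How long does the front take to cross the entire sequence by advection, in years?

With flow normal to the layers, continuity requires the same specific discharge q through every layer.
Σ(b_i/K_i) = 2.88/30.2 + 8.80/39.7 + 4.60/0.125 + 9.54/1.77e-05 = 5.390e+05 d.
q = Δh / Σ(b_i/K_i) = 7.56 / 5.390e+05 = 1.403e-05 m/day.
In each layer the seepage velocity is v_i = q/n_i, so the layer transit time is t_i = b_i·n_i / q:
  layer 1 (coarse sand): t_1 = 2.88 × 0.31 / 1.403e-05 = 63656 d
  layer 2 (karst limestone): t_2 = 8.80 × 0.08 / 1.403e-05 = 50194 d
  layer 3 (silty sand): t_3 = 4.60 × 0.15 / 1.403e-05 = 49196 d
  layer 4 (clay): t_4 = 9.54 × 0.02 / 1.403e-05 = 13604 d
Total t = Σ t_i = 1.767e+05 days = 483.6 years.

484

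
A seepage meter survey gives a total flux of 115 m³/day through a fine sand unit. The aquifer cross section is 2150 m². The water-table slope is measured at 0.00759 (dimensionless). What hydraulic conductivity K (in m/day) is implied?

7.05

Hydraulic gradient i = 0.00759.
From Q = K·A·i, K = Q / (A·i) = 115 / (2150 × 0.007590) = 7.047 m/day.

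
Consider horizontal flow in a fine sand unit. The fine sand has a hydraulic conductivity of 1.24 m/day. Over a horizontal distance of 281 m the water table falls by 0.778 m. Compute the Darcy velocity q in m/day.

0.00343

Hydraulic gradient i = Δh / L = 0.778 / 281 = 0.002769.
Specific discharge q = K · i = 1.240 × 0.002769 = 0.003433 m/day.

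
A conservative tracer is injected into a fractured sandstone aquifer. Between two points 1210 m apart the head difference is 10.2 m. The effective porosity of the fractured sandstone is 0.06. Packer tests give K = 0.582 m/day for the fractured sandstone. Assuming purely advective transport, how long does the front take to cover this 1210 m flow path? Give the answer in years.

Hydraulic gradient i = Δh / L = 10.2 / 1210 = 0.008430.
Darcy flux q = K · i = 0.5820 × 0.008430 = 0.004906 m/day.
Seepage velocity v = q / n_e = 0.004906 / 0.06 = 0.08177 m/day.
Travel time t = L / v = 1210 / 0.08177 = 14798 days = 40.51 years.

40.5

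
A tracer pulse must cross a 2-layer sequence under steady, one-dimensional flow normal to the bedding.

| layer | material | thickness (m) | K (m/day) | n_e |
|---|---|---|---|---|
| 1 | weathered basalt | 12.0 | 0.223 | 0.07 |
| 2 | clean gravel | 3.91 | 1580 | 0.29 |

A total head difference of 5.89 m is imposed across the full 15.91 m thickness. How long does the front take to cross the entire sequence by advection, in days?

With flow normal to the layers, continuity requires the same specific discharge q through every layer.
Σ(b_i/K_i) = 12.0/0.223 + 3.91/1580 = 53.81 d.
q = Δh / Σ(b_i/K_i) = 5.89 / 53.81 = 0.1095 m/day.
In each layer the seepage velocity is v_i = q/n_i, so the layer transit time is t_i = b_i·n_i / q:
  layer 1 (weathered basalt): t_1 = 12.0 × 0.07 / 0.1095 = 7.675 d
  layer 2 (clean gravel): t_2 = 3.91 × 0.29 / 0.1095 = 10.36 d
Total t = Σ t_i = 18.03 days.

18.0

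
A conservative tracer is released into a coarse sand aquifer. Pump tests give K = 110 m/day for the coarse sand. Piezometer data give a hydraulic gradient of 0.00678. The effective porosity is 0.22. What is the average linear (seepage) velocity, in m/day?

Hydraulic gradient i = 0.00678.
Darcy flux q = K · i = 110.0 × 0.006780 = 0.7458 m/day.
Seepage velocity v = q / n_e = 0.7458 / 0.22 = 3.390 m/day.

3.39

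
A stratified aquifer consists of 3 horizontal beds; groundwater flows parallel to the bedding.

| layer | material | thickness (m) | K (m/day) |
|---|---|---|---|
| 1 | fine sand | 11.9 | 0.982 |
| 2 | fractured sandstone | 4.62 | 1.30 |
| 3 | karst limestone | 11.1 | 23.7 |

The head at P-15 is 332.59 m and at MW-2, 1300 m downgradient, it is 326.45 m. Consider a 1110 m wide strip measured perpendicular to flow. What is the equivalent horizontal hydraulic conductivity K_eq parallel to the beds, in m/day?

10.2

Flow is parallel to layering, so each bed carries its own Darcy discharge and the transmissivities add.
Σ(K_i·b_i) = 0.982×11.9 + 1.30×4.62 + 23.7×11.1 = 280.8 m²/day.
Total thickness b = 27.62 m, so K_eq = Σ(K_i·b_i)/b = 10.17 m/day.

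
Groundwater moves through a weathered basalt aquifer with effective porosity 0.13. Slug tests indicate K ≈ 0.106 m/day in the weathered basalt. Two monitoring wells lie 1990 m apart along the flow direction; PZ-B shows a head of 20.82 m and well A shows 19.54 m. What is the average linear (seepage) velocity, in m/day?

0.000524

Hydraulic gradient i = (20.82 − 19.54) / 1990 = 1.28 / 1990 = 0.0006432.
Darcy flux q = K · i = 0.1060 × 0.0006432 = 6.818e-05 m/day.
Seepage velocity v = q / n_e = 6.818e-05 / 0.13 = 0.0005245 m/day.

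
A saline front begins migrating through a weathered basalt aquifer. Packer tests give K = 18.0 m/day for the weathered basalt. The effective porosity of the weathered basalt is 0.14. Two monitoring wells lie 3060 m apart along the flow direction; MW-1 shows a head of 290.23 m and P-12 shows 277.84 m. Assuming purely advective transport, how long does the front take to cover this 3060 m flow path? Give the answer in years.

Hydraulic gradient i = (290.23 − 277.84) / 3060 = 12.39 / 3060 = 0.004049.
Darcy flux q = K · i = 18.00 × 0.004049 = 0.07288 m/day.
Seepage velocity v = q / n_e = 0.07288 / 0.14 = 0.5206 m/day.
Travel time t = L / v = 3060 / 0.5206 = 5878 days = 16.09 years.

16.1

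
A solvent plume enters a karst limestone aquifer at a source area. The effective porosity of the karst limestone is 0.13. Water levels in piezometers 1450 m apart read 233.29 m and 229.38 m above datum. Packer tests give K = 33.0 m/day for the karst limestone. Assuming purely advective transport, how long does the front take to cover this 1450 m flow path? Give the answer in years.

5.80

Hydraulic gradient i = (233.29 − 229.38) / 1450 = 3.91 / 1450 = 0.002697.
Darcy flux q = K · i = 33.00 × 0.002697 = 0.08899 m/day.
Seepage velocity v = q / n_e = 0.08899 / 0.13 = 0.6845 m/day.
Travel time t = L / v = 1450 / 0.6845 = 2118 days = 5.800 years.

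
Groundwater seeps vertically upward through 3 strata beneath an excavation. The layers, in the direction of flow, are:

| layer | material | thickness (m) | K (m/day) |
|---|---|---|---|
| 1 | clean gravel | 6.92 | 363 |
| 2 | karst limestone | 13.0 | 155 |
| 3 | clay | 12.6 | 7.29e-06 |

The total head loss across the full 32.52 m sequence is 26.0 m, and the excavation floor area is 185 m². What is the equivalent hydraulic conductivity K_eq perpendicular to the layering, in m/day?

1.88e-05

Flow is perpendicular to layering, so the layers act in series and the equivalent K is the thickness-weighted harmonic mean.
Total thickness L = 6.92 + 13.0 + 12.6 = 32.52 m.
Σ(b_i/K_i) = 6.92/363 + 13.0/155 + 12.6/7.29e-06 = 1.728e+06 d.
K_eq = L / Σ(b_i/K_i) = 32.52 / 1.728e+06 = 1.882e-05 m/day.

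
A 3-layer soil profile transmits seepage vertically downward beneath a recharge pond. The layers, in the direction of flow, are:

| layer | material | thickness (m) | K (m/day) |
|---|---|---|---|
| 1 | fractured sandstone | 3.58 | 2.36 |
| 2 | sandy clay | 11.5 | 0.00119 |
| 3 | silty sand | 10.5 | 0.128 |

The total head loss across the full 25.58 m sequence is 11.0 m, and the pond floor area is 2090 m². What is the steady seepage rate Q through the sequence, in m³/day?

Flow is perpendicular to layering, so the layers act in series and the equivalent K is the thickness-weighted harmonic mean.
Total thickness L = 3.58 + 11.5 + 10.5 = 25.58 m.
Σ(b_i/K_i) = 3.58/2.36 + 11.5/0.00119 + 10.5/0.128 = 9747 d.
K_eq = L / Σ(b_i/K_i) = 25.58 / 9747 = 0.002624 m/day.
Q = K_eq · A · (Δh/L) = 0.002624 × 2090 × (11.0/25.58) = 2.359 m³/day.

2.36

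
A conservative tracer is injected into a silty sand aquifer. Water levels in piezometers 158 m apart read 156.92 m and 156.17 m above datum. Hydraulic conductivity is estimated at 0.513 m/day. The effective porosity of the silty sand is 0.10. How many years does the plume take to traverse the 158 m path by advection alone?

17.8

Hydraulic gradient i = (156.92 − 156.17) / 158 = 0.75 / 158 = 0.004747.
Darcy flux q = K · i = 0.5130 × 0.004747 = 0.002435 m/day.
Seepage velocity v = q / n_e = 0.002435 / 0.10 = 0.02435 m/day.
Travel time t = L / v = 158 / 0.02435 = 6488 days = 17.76 years.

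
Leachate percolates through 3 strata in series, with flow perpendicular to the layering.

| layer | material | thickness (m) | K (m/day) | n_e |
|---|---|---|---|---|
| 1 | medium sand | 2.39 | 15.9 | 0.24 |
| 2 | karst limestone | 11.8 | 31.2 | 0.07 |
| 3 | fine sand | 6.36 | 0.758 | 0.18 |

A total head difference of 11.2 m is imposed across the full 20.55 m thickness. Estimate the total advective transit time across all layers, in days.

With flow normal to the layers, continuity requires the same specific discharge q through every layer.
Σ(b_i/K_i) = 2.39/15.9 + 11.8/31.2 + 6.36/0.758 = 8.919 d.
q = Δh / Σ(b_i/K_i) = 11.2 / 8.919 = 1.256 m/day.
In each layer the seepage velocity is v_i = q/n_i, so the layer transit time is t_i = b_i·n_i / q:
  layer 1 (medium sand): t_1 = 2.39 × 0.24 / 1.256 = 0.4568 d
  layer 2 (karst limestone): t_2 = 11.8 × 0.07 / 1.256 = 0.6578 d
  layer 3 (fine sand): t_3 = 6.36 × 0.18 / 1.256 = 0.9117 d
Total t = Σ t_i = 2.026 days.

2.03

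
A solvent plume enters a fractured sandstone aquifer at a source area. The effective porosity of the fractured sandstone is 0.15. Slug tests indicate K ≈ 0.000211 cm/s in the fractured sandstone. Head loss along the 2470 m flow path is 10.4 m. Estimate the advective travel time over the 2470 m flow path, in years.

1320

Convert K: 0.000211 cm/s × 864 = 0.1823 m/day.
Hydraulic gradient i = Δh / L = 10.4 / 2470 = 0.004211.
Darcy flux q = K · i = 0.1823 × 0.004211 = 0.0007676 m/day.
Seepage velocity v = q / n_e = 0.0007676 / 0.15 = 0.005117 m/day.
Travel time t = L / v = 2470 / 0.005117 = 4.827e+05 days = 1321 years.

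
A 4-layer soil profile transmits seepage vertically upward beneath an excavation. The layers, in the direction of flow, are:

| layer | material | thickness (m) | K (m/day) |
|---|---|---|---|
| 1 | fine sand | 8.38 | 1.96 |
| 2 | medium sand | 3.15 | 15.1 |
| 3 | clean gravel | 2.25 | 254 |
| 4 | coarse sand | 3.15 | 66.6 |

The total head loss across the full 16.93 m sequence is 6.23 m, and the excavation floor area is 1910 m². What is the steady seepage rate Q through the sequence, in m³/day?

Flow is perpendicular to layering, so the layers act in series and the equivalent K is the thickness-weighted harmonic mean.
Total thickness L = 8.38 + 3.15 + 2.25 + 3.15 = 16.93 m.
Σ(b_i/K_i) = 8.38/1.96 + 3.15/15.1 + 2.25/254 + 3.15/66.6 = 4.540 d.
K_eq = L / Σ(b_i/K_i) = 16.93 / 4.540 = 3.729 m/day.
Q = K_eq · A · (Δh/L) = 3.729 × 1910 × (6.23/16.93) = 2621 m³/day.

2620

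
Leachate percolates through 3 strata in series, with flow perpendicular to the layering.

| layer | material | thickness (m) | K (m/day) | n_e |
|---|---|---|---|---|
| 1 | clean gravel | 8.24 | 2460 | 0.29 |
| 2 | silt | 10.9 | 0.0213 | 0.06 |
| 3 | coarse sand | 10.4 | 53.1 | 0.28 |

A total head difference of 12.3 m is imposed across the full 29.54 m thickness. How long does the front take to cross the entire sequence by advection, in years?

0.679

With flow normal to the layers, continuity requires the same specific discharge q through every layer.
Σ(b_i/K_i) = 8.24/2460 + 10.9/0.0213 + 10.4/53.1 = 511.9 d.
q = Δh / Σ(b_i/K_i) = 12.3 / 511.9 = 0.02403 m/day.
In each layer the seepage velocity is v_i = q/n_i, so the layer transit time is t_i = b_i·n_i / q:
  layer 1 (clean gravel): t_1 = 8.24 × 0.29 / 0.02403 = 99.46 d
  layer 2 (silt): t_2 = 10.9 × 0.06 / 0.02403 = 27.22 d
  layer 3 (coarse sand): t_3 = 10.4 × 0.28 / 0.02403 = 121.2 d
Total t = Σ t_i = 247.9 days = 0.6787 years.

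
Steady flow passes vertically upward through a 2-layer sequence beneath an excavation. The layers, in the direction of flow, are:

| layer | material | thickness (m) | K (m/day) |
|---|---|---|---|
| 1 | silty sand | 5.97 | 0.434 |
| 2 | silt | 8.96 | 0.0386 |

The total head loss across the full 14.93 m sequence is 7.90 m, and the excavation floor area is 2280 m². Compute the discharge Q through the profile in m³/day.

73.3

Flow is perpendicular to layering, so the layers act in series and the equivalent K is the thickness-weighted harmonic mean.
Total thickness L = 5.97 + 8.96 = 14.93 m.
Σ(b_i/K_i) = 5.97/0.434 + 8.96/0.0386 = 245.9 d.
K_eq = L / Σ(b_i/K_i) = 14.93 / 245.9 = 0.06072 m/day.
Q = K_eq · A · (Δh/L) = 0.06072 × 2280 × (7.90/14.93) = 73.26 m³/day.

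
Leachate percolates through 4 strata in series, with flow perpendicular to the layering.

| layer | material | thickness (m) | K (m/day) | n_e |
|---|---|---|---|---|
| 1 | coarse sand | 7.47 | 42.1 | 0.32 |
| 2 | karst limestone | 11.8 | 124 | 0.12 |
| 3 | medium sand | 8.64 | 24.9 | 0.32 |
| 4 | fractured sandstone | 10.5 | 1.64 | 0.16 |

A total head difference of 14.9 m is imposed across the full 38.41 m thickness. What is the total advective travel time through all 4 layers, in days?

3.89

With flow normal to the layers, continuity requires the same specific discharge q through every layer.
Σ(b_i/K_i) = 7.47/42.1 + 11.8/124 + 8.64/24.9 + 10.5/1.64 = 7.022 d.
q = Δh / Σ(b_i/K_i) = 14.9 / 7.022 = 2.122 m/day.
In each layer the seepage velocity is v_i = q/n_i, so the layer transit time is t_i = b_i·n_i / q:
  layer 1 (coarse sand): t_1 = 7.47 × 0.32 / 2.122 = 1.127 d
  layer 2 (karst limestone): t_2 = 11.8 × 0.12 / 2.122 = 0.6673 d
  layer 3 (medium sand): t_3 = 8.64 × 0.32 / 2.122 = 1.303 d
  layer 4 (fractured sandstone): t_4 = 10.5 × 0.16 / 2.122 = 0.7917 d
Total t = Σ t_i = 3.889 days.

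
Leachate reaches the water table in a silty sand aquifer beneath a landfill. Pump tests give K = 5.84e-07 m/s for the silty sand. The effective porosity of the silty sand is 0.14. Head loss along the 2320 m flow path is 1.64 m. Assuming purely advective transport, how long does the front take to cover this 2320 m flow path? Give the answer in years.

24900

Convert K: 5.84e-07 m/s × 86400 = 0.05046 m/day.
Hydraulic gradient i = Δh / L = 1.64 / 2320 = 0.0007069.
Darcy flux q = K · i = 0.05046 × 0.0007069 = 3.567e-05 m/day.
Seepage velocity v = q / n_e = 3.567e-05 / 0.14 = 0.0002548 m/day.
Travel time t = L / v = 2320 / 0.0002548 = 9.106e+06 days = 24931 years.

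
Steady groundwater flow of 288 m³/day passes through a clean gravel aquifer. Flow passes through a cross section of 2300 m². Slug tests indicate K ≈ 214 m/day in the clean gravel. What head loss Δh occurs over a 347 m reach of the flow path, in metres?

0.203

From Q = K·A·i, i = Q / (K·A) = 288 / (214.0 × 2300) = 0.0005851.
Head loss Δh = i · L = 0.0005851 × 347 = 0.2030 m.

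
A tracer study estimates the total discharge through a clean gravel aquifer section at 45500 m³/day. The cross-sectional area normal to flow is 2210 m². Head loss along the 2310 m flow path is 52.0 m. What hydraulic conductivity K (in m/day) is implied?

Hydraulic gradient i = Δh / L = 52.0 / 2310 = 0.02251.
From Q = K·A·i, K = Q / (A·i) = 45500 / (2210 × 0.02251) = 914.6 m/day.

915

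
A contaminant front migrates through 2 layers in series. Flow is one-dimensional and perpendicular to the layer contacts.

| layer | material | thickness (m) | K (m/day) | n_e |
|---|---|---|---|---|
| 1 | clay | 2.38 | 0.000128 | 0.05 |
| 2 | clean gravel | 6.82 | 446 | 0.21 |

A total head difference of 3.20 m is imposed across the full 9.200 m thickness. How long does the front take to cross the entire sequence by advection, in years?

24.7

With flow normal to the layers, continuity requires the same specific discharge q through every layer.
Σ(b_i/K_i) = 2.38/0.000128 + 6.82/446 = 18594 d.
q = Δh / Σ(b_i/K_i) = 3.20 / 18594 = 0.0001721 m/day.
In each layer the seepage velocity is v_i = q/n_i, so the layer transit time is t_i = b_i·n_i / q:
  layer 1 (clay): t_1 = 2.38 × 0.05 / 0.0001721 = 691.5 d
  layer 2 (clean gravel): t_2 = 6.82 × 0.21 / 0.0001721 = 8322 d
Total t = Σ t_i = 9013 days = 24.68 years.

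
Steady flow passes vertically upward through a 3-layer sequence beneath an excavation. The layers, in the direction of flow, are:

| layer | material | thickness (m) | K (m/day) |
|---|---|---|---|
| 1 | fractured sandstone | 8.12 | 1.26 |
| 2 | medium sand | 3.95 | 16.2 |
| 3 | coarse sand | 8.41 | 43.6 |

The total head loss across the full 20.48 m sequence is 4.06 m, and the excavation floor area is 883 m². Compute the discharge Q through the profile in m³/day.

Flow is perpendicular to layering, so the layers act in series and the equivalent K is the thickness-weighted harmonic mean.
Total thickness L = 8.12 + 3.95 + 8.41 = 20.48 m.
Σ(b_i/K_i) = 8.12/1.26 + 3.95/16.2 + 8.41/43.6 = 6.881 d.
K_eq = L / Σ(b_i/K_i) = 20.48 / 6.881 = 2.976 m/day.
Q = K_eq · A · (Δh/L) = 2.976 × 883 × (4.06/20.48) = 521.0 m³/day.

521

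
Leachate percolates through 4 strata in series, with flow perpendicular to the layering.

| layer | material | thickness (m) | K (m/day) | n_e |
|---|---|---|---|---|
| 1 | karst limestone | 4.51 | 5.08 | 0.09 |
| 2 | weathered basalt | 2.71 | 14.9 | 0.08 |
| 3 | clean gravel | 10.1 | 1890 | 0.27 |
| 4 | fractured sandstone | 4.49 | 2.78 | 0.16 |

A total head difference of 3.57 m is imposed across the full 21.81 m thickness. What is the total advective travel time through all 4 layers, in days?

3.07

With flow normal to the layers, continuity requires the same specific discharge q through every layer.
Σ(b_i/K_i) = 4.51/5.08 + 2.71/14.9 + 10.1/1890 + 4.49/2.78 = 2.690 d.
q = Δh / Σ(b_i/K_i) = 3.57 / 2.690 = 1.327 m/day.
In each layer the seepage velocity is v_i = q/n_i, so the layer transit time is t_i = b_i·n_i / q:
  layer 1 (karst limestone): t_1 = 4.51 × 0.09 / 1.327 = 0.3059 d
  layer 2 (weathered basalt): t_2 = 2.71 × 0.08 / 1.327 = 0.1634 d
  layer 3 (clean gravel): t_3 = 10.1 × 0.27 / 1.327 = 2.055 d
  layer 4 (fractured sandstone): t_4 = 4.49 × 0.16 / 1.327 = 0.5413 d
Total t = Σ t_i = 3.065 days.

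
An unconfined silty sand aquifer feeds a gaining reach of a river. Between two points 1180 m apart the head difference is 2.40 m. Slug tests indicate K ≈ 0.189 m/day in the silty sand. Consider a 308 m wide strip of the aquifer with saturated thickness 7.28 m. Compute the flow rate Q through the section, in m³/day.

Cross-sectional area A = 308 × 7.28 = 2242 m².
Hydraulic gradient i = Δh / L = 2.40 / 1180 = 0.002034.
Darcy's law: Q = K · A · i = 0.1890 × 2242 × 0.002034 = 0.8619 m³/day.

0.862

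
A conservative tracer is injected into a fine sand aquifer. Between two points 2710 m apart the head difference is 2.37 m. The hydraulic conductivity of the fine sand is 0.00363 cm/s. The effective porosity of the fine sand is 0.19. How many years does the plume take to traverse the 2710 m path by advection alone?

514

Convert K: 0.00363 cm/s × 864 = 3.136 m/day.
Hydraulic gradient i = Δh / L = 2.37 / 2710 = 0.0008745.
Darcy flux q = K · i = 3.136 × 0.0008745 = 0.002743 m/day.
Seepage velocity v = q / n_e = 0.002743 / 0.19 = 0.01444 m/day.
Travel time t = L / v = 2710 / 0.01444 = 1.877e+05 days = 514.0 years.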